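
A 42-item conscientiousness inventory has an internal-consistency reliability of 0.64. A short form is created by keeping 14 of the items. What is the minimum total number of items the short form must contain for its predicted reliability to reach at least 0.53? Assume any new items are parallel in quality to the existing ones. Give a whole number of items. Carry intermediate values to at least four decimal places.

Short-form reliability: n = 14/42 = 0.3333; r_14 = n·r/(1+(n−1)r) ≈ 0.3721
Then solve for n' with r_old = 0.3721, r_target = 0.53: n' = 0.53(1 − 0.3721)/[0.3721(1 − 0.53)] = 1.9029
Items = 1.9029 × 14 ≈ 26.64 → 27

27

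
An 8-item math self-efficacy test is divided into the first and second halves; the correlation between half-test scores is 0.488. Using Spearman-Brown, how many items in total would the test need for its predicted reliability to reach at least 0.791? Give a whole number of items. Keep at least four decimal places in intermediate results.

16

r_full = 2(0.488)/(1 + 0.488) = 0.6559
Solve Spearman-Brown for n: n = 0.791(1 − 0.6559) / [0.6559(1 − 0.791)] = 1.9855
Required items = 1.9855 × 8 = 15.88, so 16 items.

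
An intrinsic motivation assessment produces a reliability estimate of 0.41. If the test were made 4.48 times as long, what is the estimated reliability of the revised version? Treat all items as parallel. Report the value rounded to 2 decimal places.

r_new = 4.48·0.41 / [1 + (4.48 − 1)·0.41]
     = 1.8368 / 2.4268 = 0.7569

0.76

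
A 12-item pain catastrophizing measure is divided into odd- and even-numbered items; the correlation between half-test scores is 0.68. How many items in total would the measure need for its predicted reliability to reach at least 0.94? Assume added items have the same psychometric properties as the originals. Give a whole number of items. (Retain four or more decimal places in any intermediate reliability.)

45

Corrected full-test reliability: r_full = 2 × 0.68 / (1 + 0.68) ≈ 0.8095
n = r_tgt(1 − r_full) / [r_full(1 − r_tgt)] = 0.94 × 0.1905 / (0.8095 × 0.06) ≈ 3.6868
Required items = 3.6868 × 12 = 44.24, so 45 items.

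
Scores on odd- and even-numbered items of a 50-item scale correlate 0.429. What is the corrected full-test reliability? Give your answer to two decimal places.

0.60

r_full = 2r_hh / (1 + r_hh) = 2 × 0.429 / (1 + 0.429)
       = 0.8580 / 1.4290 = 0.6004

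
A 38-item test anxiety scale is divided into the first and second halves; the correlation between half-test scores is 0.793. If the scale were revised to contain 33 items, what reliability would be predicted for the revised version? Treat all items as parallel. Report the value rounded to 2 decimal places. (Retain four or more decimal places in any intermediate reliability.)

Full-test reliability from the split-half r: r_full = 2(0.793)/(1 + 0.793) = 0.8846
Length factor from 38 to 33 items: n = 33/38 = 0.8684
r_new = n·r_full / (1 + (n − 1)·r_full) = 0.7682 / 0.8836 ≈ 0.8694

0.87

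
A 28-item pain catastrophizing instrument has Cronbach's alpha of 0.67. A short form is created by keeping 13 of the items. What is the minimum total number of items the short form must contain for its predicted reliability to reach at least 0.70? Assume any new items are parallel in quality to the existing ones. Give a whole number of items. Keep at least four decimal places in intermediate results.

33

Short-form reliability: n = 13/28 = 0.4643; r_13 = n·r/(1+(n−1)r) ≈ 0.4852
Then solve for n' with r_old = 0.4852, r_target = 0.70: n' = 0.70(1 − 0.4852)/[0.4852(1 − 0.70)] = 2.4757
Items = 2.4757 × 13 ≈ 32.18 → 33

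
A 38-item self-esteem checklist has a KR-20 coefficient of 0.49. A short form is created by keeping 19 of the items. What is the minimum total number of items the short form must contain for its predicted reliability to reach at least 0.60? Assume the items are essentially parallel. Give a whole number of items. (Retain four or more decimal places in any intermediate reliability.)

60

First, r for the 19-item form: n = 19/38 = 0.5000, so r_19 = 0.5000·0.49/(1 + (0.5000 − 1)·0.49) = 0.3245
Length factor from the short form to reach 0.60: n' = 0.60(1 − 0.3245) / [0.3245(1 − 0.60)] ≈ 3.1225
Total items = 3.1225 × 19 = 59.33, rounded up to 60.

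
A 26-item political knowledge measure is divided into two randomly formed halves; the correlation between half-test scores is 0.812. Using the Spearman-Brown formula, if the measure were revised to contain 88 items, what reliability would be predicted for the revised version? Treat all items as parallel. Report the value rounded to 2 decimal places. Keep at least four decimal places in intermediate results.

First correct the split-half correlation to full-test reliability: r_full = 2 × 0.812 / (1 + 0.812) ≈ 0.8962
Then adjust to 88 items: n = 88/26 = 3.3846
r_new = n·r_full / (1 + (n − 1)·r_full) = 3.0333 / 3.1371 ≈ 0.9669

0.97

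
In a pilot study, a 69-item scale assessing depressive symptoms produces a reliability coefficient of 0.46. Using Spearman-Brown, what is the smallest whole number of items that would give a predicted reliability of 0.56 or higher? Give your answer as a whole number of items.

104

Invert Spearman-Brown to solve for n:
n = r*(1 − r) / [ r (1 − r*) ]
n = [0.56 × 0.54] / [0.46 × 0.44]
n = 0.3024 / 0.2024 ≈ 1.4941
1.4941 × 69 = 103.09 → 104 items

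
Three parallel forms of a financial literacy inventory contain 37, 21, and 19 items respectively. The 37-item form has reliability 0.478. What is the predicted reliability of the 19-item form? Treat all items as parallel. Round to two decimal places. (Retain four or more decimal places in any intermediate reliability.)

Only the ratio of lengths matters: n = 19/37 = 0.5135
r_{19} = n·r / (1 + (n − 1)·r) = 0.2455 / 0.7675 ≈ 0.3199

0.32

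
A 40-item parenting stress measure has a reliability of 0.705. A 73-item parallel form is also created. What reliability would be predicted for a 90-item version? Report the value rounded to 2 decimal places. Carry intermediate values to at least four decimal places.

Only the ratio of lengths matters: n = 90/40 = 2.2500
r_{90} = n·r / (1 + (n − 1)·r) = 1.5862 / 1.8813 ≈ 0.8431

0.84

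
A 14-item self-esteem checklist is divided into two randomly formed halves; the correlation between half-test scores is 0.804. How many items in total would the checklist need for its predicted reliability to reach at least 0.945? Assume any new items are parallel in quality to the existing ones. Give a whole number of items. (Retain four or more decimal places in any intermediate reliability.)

30

Corrected full-test reliability: r_full = 2 × 0.804 / (1 + 0.804) ≈ 0.8914
Solve Spearman-Brown for n: n = 0.945(1 − 0.8914) / [0.8914(1 − 0.945)] = 2.0933
Required items = 2.0933 × 14 = 29.31, so 30 items.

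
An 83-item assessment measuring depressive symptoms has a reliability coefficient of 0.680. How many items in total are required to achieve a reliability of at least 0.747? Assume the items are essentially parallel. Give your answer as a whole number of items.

Spearman-Brown solved for the length factor n:
n = r*(1 − r) / [ r (1 − r*) ]
n = 0.747 × (1 − 0.680) / [ 0.680 × (1 − 0.747) ]
  = 0.239040 / 0.172040 = 1.3894
1.3894 × 83 = 115.32 → 116 items

116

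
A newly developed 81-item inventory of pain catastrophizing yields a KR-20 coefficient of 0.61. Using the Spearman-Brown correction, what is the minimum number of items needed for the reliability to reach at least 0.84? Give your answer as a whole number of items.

Invert Spearman-Brown to solve for n:
n = r*(1 − r) / [ r (1 − r*) ]
n = 0.84(1 − 0.61) / [0.61(1 − 0.84)]
  = 0.3276 / 0.0976 = 3.3566
So the test needs 3.3566 × 81 ≈ 271.88 items; rounding up, 272.

272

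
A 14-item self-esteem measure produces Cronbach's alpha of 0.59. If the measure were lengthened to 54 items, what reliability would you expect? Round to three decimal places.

The new length is 54/14 = 3.8571 times the old.
r_new = (3.8571 × 0.59) / (1 + (3.8571 − 1) × 0.59)
     = 2.2757 / 2.6857 = 0.8473

0.847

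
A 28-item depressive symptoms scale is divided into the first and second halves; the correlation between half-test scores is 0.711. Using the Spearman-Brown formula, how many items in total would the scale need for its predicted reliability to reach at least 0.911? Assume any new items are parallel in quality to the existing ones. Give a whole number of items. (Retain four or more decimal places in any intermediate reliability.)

59

r_full = 2(0.711)/(1 + 0.711) = 0.8311
Solve Spearman-Brown for n: n = 0.911(1 − 0.8311) / [0.8311(1 − 0.911)] = 2.0802
Items = 2.0802 × 28 ≈ 58.25 → 59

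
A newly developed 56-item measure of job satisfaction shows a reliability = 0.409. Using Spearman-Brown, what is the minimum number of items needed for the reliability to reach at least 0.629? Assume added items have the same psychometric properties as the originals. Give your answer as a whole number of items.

n = [0.629 × 0.591] / [0.409 × 0.371]
n = 0.371739 / 0.151739 ≈ 2.4499
So the test needs 2.4499 × 56 ≈ 137.19 items; rounding up, 138.

138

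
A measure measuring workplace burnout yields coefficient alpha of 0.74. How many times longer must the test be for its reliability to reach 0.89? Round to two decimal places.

2.84

Spearman-Brown solved for the length factor n:
n = r*(1 − r) / [ r (1 − r*) ]
n = [0.89 × 0.26] / [0.74 × 0.11]
  = 0.2314 / 0.0814 = 2.8428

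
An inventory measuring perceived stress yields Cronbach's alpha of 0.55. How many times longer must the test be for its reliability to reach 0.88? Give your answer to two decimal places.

6.00

n = [0.88 × 0.45] / [0.55 × 0.12]
n = 0.3960 / 0.0660 ≈ 6.0000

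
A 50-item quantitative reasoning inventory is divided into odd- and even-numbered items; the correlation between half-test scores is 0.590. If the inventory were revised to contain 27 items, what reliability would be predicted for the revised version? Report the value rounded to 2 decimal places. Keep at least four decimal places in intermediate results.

First correct the split-half correlation to full-test reliability: r_full = 2 × 0.590 / (1 + 0.590) ≈ 0.7421
Length factor from 50 to 27 items: n = 27/50 = 0.5400
r_new = n·r_full / (1 + (n − 1)·r_full) = 0.4007 / 0.6586 ≈ 0.6084

0.61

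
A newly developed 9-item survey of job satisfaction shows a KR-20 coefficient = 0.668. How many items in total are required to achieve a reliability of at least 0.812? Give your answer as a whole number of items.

Rearranging the Spearman-Brown formula for n,
n = r*(1 − r) / [ r (1 − r*) ]
n = 0.812 × (1 − 0.668) / [ 0.668 × (1 − 0.812) ]
n = 0.269584 / 0.125584 ≈ 2.1466
2.1466 × 9 = 19.32 → 20 items

20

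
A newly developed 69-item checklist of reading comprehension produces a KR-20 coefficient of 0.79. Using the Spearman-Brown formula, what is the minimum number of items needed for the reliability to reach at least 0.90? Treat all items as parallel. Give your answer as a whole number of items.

Spearman-Brown solved for the length factor n:
n = r_target (1 − r_old) / [ r_old (1 − r_target) ]
n = 0.90 × (1 − 0.79) / [ 0.79 × (1 − 0.90) ]
n = 0.1890 / 0.0790 ≈ 2.3924
Items needed = n × 69 = 2.3924 × 69 ≈ 165.08 → round up to 166

166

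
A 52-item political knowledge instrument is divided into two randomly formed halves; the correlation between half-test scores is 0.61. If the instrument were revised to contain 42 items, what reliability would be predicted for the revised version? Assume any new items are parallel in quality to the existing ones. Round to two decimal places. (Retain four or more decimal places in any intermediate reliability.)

0.72

First correct the split-half correlation to full-test reliability: r_full = 2 × 0.61 / (1 + 0.61) ≈ 0.7578
Then adjust to 42 items: n = 42/52 = 0.8077
r_new = n·r_full / (1 + (n − 1)·r_full) = 0.6121 / 0.8543 ≈ 0.7165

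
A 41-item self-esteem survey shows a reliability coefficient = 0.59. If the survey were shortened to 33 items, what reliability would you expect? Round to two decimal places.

0.54

The new length is 33/41 = 0.8049 times the old.
Spearman-Brown: r_new = n·r / (1 + (n − 1)·r)
r_new = 0.8049·0.59 / [1 + (0.8049 − 1)·0.59]
     = 0.4749 / 0.8849 = 0.5367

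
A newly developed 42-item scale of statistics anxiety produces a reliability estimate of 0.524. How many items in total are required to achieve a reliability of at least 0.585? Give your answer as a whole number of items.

Spearman-Brown solved for the length factor n:
n = r*(1 − r) / [ r (1 − r*) ]
n = 0.585 × (1 − 0.524) / [ 0.524 × (1 − 0.585) ]
n = 0.278460 / 0.217460 ≈ 1.2805
So the test needs 1.2805 × 42 ≈ 53.78 items; rounding up, 54.

54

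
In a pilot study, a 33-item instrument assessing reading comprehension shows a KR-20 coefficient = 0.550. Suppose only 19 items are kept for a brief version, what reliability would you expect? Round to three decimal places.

0.413

n = 19/33 = 0.5758
r_new = 0.5758·0.550 / [1 + (0.5758 − 1)·0.550]
r_new = 0.3167 / 0.7667 ≈ 0.4131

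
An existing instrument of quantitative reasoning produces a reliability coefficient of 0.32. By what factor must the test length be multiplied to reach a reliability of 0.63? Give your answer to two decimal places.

3.62

n = [0.63 × 0.68] / [0.32 × 0.37]
  = 0.4284 / 0.1184 = 3.6182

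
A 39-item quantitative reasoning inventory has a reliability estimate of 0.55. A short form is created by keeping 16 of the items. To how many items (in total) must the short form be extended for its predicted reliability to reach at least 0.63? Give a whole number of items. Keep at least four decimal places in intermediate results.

55

Short-form reliability: n = 16/39 = 0.4103; r_16 = n·r/(1+(n−1)r) ≈ 0.3340
Then solve for n' with r_old = 0.3340, r_target = 0.63: n' = 0.63(1 − 0.3340)/[0.3340(1 − 0.63)] = 3.3952
Total items = 3.3952 × 16 = 54.32, rounded up to 55.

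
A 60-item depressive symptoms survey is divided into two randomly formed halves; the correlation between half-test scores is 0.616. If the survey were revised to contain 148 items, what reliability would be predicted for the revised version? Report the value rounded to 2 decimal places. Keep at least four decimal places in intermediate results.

0.89

First correct the split-half correlation to full-test reliability: r_full = 2 × 0.616 / (1 + 0.616) ≈ 0.7624
Then adjust to 148 items: n = 148/60 = 2.4667
r_new = n·r_full / (1 + (n − 1)·r_full) = 1.8806 / 2.1182 ≈ 0.8878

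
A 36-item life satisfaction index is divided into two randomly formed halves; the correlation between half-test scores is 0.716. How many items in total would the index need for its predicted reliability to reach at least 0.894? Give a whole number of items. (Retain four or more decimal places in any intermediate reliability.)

r_full = 2(0.716)/(1 + 0.716) = 0.8345
n = r_tgt(1 − r_full) / [r_full(1 − r_tgt)] = 0.894 × 0.1655 / (0.8345 × 0.106) ≈ 1.6726
Required items = 1.6726 × 36 = 60.21, so 61 items.

61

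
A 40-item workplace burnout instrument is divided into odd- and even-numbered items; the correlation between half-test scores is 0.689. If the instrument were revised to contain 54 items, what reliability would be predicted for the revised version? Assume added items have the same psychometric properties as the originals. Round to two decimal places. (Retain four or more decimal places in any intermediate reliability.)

Spearman-Brown correction (n = 2): r_full = 2·0.689/(1 + 0.689) = 0.8159
Then adjust to 54 items: n = 54/40 = 1.3500
r_new = n·r_full / (1 + (n − 1)·r_full) = 1.1015 / 1.2856 ≈ 0.8568

0.86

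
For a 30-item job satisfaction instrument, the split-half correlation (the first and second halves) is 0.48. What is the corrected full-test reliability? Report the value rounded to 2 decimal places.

r_full = 2(0.48) / (1 + 0.48)
r_full = 0.9600 / 1.4800 ≈ 0.6486

0.65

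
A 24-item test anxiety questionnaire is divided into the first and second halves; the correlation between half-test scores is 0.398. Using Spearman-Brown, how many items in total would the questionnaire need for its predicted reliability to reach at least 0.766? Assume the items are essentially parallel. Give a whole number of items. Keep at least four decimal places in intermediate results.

Corrected full-test reliability: r_full = 2 × 0.398 / (1 + 0.398) ≈ 0.5694
Solve Spearman-Brown for n: n = 0.766(1 − 0.5694) / [0.5694(1 − 0.766)] = 2.4755
Items = 2.4755 × 24 ≈ 59.41 → 60

60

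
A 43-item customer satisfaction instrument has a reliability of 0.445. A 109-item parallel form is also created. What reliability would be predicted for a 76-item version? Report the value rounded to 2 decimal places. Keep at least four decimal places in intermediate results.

0.59

Only the ratio of lengths matters: n = 76/43 = 1.7674
r_{76} = n·r / (1 + (n − 1)·r) = 0.7865 / 1.3415 ≈ 0.5863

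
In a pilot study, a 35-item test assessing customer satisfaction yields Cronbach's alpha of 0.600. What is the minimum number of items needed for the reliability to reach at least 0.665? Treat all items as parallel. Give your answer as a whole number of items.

47

n = 0.665 × (1 − 0.600) / [ 0.600 × (1 − 0.665) ]
  = 0.266000 / 0.201000 = 1.3234
1.3234 × 35 = 46.32 → 47 items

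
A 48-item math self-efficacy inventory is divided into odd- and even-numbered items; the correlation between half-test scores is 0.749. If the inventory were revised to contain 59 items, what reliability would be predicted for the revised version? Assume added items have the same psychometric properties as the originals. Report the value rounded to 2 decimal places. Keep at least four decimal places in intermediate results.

0.88

Spearman-Brown correction (n = 2): r_full = 2·0.749/(1 + 0.749) = 0.8565
Length factor from 48 to 59 items: n = 59/48 = 1.2292
r_new = n·r_full / (1 + (n − 1)·r_full) = 1.0528 / 1.1963 ≈ 0.8800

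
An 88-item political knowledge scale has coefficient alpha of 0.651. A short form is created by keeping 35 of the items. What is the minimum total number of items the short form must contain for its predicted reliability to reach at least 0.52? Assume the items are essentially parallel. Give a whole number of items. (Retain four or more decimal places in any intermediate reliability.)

52

Short-form reliability: n = 35/88 = 0.3977; r_35 = n·r/(1+(n−1)r) ≈ 0.4259
Length factor from the short form to reach 0.52: n' = 0.52(1 − 0.4259) / [0.4259(1 − 0.52)] ≈ 1.4603
Items = 1.4603 × 35 ≈ 51.11 → 52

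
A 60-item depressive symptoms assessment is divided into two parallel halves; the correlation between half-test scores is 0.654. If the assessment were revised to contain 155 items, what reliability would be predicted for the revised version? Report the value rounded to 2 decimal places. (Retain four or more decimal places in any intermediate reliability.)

First correct the split-half correlation to full-test reliability: r_full = 2 × 0.654 / (1 + 0.654) ≈ 0.7908
Then adjust to 155 items: n = 155/60 = 2.5833
r_new = n·r_full / (1 + (n − 1)·r_full) = 2.0429 / 2.2521 ≈ 0.9071

0.91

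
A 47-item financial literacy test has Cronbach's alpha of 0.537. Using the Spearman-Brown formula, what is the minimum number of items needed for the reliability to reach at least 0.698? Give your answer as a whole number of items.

Rearranging the Spearman-Brown formula for n,
n = r*(1 − r) / [ r (1 − r*) ]
n = [0.698 × 0.463] / [0.537 × 0.302]
  = 0.323174 / 0.162174 = 1.9928
So the test needs 1.9928 × 47 ≈ 93.66 items; rounding up, 94.

94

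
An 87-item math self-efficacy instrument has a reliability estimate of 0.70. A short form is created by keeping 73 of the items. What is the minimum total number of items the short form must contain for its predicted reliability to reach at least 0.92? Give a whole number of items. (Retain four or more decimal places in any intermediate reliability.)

First, r for the 73-item form: n = 73/87 = 0.8391, so r_73 = 0.8391·0.70/(1 + (0.8391 − 1)·0.70) = 0.6619
Then solve for n' with r_old = 0.6619, r_target = 0.92: n' = 0.92(1 − 0.6619)/[0.6619(1 − 0.92)] = 5.8742
Total items = 5.8742 × 73 = 428.82, rounded up to 429.

429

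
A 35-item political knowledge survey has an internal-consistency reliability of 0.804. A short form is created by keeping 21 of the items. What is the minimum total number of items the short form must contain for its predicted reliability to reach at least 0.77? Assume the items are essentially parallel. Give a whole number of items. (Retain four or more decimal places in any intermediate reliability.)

29

First, r for the 21-item form: n = 21/35 = 0.6000, so r_21 = 0.6000·0.804/(1 + (0.6000 − 1)·0.804) = 0.7111
Length factor from the short form to reach 0.77: n' = 0.77(1 − 0.7111) / [0.7111(1 − 0.77)] ≈ 1.3601
Items = 1.3601 × 21 ≈ 28.56 → 29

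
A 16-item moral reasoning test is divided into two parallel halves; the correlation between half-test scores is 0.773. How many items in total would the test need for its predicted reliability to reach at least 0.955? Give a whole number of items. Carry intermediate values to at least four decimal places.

50

r_full = 2(0.773)/(1 + 0.773) = 0.8720
Solve Spearman-Brown for n: n = 0.955(1 − 0.8720) / [0.8720(1 − 0.955)] = 3.1152
Required items = 3.1152 × 16 = 49.84, so 50 items.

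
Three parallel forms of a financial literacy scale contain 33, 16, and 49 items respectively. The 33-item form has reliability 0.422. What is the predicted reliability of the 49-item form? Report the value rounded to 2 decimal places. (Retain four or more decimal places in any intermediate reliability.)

0.52

Only the ratio of lengths matters: n = 49/33 = 1.4848
r_{49} = n·r / (1 + (n − 1)·r) = 0.6266 / 1.2046 ≈ 0.5202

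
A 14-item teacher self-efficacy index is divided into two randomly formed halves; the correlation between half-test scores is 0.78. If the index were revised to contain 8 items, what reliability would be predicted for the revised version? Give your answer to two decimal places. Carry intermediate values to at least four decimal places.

Spearman-Brown correction (n = 2): r_full = 2·0.78/(1 + 0.78) = 0.8764
Then adjust to 8 items: n = 8/14 = 0.5714
r_new = n·r_full / (1 + (n − 1)·r_full) = 0.5008 / 0.6244 ≈ 0.8020

0.80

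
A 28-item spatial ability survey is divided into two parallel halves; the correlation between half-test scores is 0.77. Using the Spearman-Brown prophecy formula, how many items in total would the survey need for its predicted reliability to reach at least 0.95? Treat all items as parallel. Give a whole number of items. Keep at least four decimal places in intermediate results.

r_full = 2(0.77)/(1 + 0.77) = 0.8701
n = r_tgt(1 − r_full) / [r_full(1 − r_tgt)] = 0.95 × 0.1299 / (0.8701 × 0.05) ≈ 2.8366
Required items = 2.8366 × 28 = 79.42, so 80 items.

80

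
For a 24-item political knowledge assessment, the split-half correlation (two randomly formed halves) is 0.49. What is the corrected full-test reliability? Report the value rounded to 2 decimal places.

Each half is half the length of the full test, so the full test is n = 2 times a half.
r_full = 2(0.49) / (1 + 0.49)
r_full = 0.9800 / 1.4900 ≈ 0.6577

0.66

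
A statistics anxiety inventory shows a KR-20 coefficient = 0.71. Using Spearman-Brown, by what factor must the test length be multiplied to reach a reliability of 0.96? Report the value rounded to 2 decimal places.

9.80

Rearranging the Spearman-Brown formula for n,
n = r*(1 − r) / [ r (1 − r*) ]
n = 0.96(1 − 0.71) / [0.71(1 − 0.96)]
n = 0.2784 / 0.0284 ≈ 9.8028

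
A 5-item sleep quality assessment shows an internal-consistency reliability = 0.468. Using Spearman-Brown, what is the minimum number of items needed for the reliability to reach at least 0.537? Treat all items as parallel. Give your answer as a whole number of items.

7

n = 0.537 × (1 − 0.468) / [ 0.468 × (1 − 0.537) ]
n = 0.285684 / 0.216684 ≈ 1.3184
1.3184 × 5 = 6.59 → 7 items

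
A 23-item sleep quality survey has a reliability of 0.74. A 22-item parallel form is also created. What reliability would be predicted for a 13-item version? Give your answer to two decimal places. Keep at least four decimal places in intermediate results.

0.62

Only the ratio of lengths matters: n = 13/23 = 0.5652
r_{13} = n·r / (1 + (n − 1)·r) = 0.4182 / 0.6782 ≈ 0.6166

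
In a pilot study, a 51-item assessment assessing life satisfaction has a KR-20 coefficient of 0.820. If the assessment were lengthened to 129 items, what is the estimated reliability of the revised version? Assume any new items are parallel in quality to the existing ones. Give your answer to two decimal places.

0.92

Length ratio n = 129/51 = 2.5294
r_new = (2.5294 × 0.820) / (1 + (2.5294 − 1) × 0.820)
     = 2.0741 / 2.2541 = 0.9201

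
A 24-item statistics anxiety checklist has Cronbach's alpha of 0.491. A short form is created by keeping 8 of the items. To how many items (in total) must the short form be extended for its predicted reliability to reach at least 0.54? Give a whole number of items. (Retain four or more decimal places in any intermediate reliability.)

First, r for the 8-item form: n = 8/24 = 0.3333, so r_8 = 0.3333·0.491/(1 + (0.3333 − 1)·0.491) = 0.2433
Length factor from the short form to reach 0.54: n' = 0.54(1 − 0.2433) / [0.2433(1 − 0.54)] ≈ 3.6510
Total items = 3.6510 × 8 = 29.21, rounded up to 30.

30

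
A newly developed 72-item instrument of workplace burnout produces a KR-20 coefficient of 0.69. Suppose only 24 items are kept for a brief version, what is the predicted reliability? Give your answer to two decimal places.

Length ratio n = 24/72 = 0.3333
r_new = 0.3333·0.69 / [1 + (0.3333 − 1)·0.69]
     = 0.2300 / 0.5400 = 0.4259

0.43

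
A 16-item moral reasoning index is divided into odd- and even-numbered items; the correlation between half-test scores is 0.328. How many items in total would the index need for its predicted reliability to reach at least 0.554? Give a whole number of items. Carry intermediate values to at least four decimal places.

21

r_full = 2(0.328)/(1 + 0.328) = 0.4940
Solve Spearman-Brown for n: n = 0.554(1 − 0.4940) / [0.4940(1 − 0.554)] = 1.2723
Items = 1.2723 × 16 ≈ 20.36 → 21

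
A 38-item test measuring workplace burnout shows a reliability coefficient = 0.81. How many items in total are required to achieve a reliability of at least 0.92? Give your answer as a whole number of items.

103

Rearranging the Spearman-Brown formula for n,
n = r*(1 − r) / [ r (1 − r*) ]
n = [0.92 × 0.19] / [0.81 × 0.08]
  = 0.1748 / 0.0648 = 2.6975
Items needed = n × 38 = 2.6975 × 38 ≈ 102.50 → round up to 103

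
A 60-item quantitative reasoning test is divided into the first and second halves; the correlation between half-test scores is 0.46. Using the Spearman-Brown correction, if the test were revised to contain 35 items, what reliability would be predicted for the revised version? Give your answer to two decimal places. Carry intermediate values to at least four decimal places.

0.50

Full-test reliability from the split-half r: r_full = 2(0.46)/(1 + 0.46) = 0.6301
Length factor from 60 to 35 items: n = 35/60 = 0.5833
r_new = n·r_full / (1 + (n − 1)·r_full) = 0.3675 / 0.7374 ≈ 0.4984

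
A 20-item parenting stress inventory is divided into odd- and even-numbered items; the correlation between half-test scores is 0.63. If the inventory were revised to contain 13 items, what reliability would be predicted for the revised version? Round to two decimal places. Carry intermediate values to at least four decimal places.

0.69

First correct the split-half correlation to full-test reliability: r_full = 2 × 0.63 / (1 + 0.63) ≈ 0.7730
Length factor from 20 to 13 items: n = 13/20 = 0.6500
r_new = n·r_full / (1 + (n − 1)·r_full) = 0.5025 / 0.7294 ≈ 0.6889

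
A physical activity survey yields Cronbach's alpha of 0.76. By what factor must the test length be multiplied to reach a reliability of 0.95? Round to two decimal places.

6.00

n = [0.95 × 0.24] / [0.76 × 0.05]
  = 0.2280 / 0.0380 = 6.0000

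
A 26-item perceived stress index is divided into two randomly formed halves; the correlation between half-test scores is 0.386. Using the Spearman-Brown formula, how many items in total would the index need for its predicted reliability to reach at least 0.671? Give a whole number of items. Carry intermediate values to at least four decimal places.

Corrected full-test reliability: r_full = 2 × 0.386 / (1 + 0.386) ≈ 0.5570
n = r_tgt(1 − r_full) / [r_full(1 − r_tgt)] = 0.671 × 0.4430 / (0.5570 × 0.329) ≈ 1.6221
Required items = 1.6221 × 26 = 42.17, so 43 items.

43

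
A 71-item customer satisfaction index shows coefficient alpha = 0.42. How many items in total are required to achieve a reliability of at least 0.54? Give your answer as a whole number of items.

n = 0.54 × (1 − 0.42) / [ 0.42 × (1 − 0.54) ]
n = 0.3132 / 0.1932 ≈ 1.6211
Items needed = n × 71 = 1.6211 × 71 ≈ 115.10 → round up to 116

116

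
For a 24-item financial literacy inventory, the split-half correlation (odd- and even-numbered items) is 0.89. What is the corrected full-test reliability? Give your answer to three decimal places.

The full test is twice the length of either half (n = 2).
r_full = 2(0.89) / (1 + 0.89)
r_full = 1.7800 / 1.8900 ≈ 0.9418

0.942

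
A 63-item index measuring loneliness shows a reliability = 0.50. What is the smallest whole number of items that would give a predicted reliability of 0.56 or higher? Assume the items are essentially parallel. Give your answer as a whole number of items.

81

n = 0.56 × (1 − 0.50) / [ 0.50 × (1 − 0.56) ]
n = 0.2800 / 0.2200 ≈ 1.2727
So the test needs 1.2727 × 63 ≈ 80.18 items; rounding up, 81.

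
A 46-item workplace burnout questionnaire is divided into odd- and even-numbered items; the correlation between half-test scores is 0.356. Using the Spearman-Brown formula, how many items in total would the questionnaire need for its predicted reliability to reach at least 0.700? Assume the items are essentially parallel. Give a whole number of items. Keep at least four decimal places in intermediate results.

98

Corrected full-test reliability: r_full = 2 × 0.356 / (1 + 0.356) ≈ 0.5251
n = r_tgt(1 − r_full) / [r_full(1 − r_tgt)] = 0.700 × 0.4749 / (0.5251 × 0.300) ≈ 2.1103
Items = 2.1103 × 46 ≈ 97.07 → 98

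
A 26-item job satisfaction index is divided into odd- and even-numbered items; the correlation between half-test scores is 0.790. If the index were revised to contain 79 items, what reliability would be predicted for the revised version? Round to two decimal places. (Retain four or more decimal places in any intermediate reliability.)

0.96

Spearman-Brown correction (n = 2): r_full = 2·0.790/(1 + 0.790) = 0.8827
Length factor from 26 to 79 items: n = 79/26 = 3.0385
r_new = n·r_full / (1 + (n − 1)·r_full) = 2.6821 / 2.7994 ≈ 0.9581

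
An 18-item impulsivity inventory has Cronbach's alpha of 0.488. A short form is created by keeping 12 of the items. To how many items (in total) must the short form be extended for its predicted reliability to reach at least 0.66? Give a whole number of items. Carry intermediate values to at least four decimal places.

First, r for the 12-item form: n = 12/18 = 0.6667, so r_12 = 0.6667·0.488/(1 + (0.6667 − 1)·0.488) = 0.3885
Then solve for n' with r_old = 0.3885, r_target = 0.66: n' = 0.66(1 − 0.3885)/[0.3885(1 − 0.66)] = 3.0554
Total items = 3.0554 × 12 = 36.66, rounded up to 37.

37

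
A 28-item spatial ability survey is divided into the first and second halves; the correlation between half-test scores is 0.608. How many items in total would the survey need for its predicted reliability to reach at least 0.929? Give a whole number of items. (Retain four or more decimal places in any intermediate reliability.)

119

r_full = 2(0.608)/(1 + 0.608) = 0.7562
Solve Spearman-Brown for n: n = 0.929(1 − 0.7562) / [0.7562(1 − 0.929)] = 4.2185
Items = 4.2185 × 28 ≈ 118.12 → 119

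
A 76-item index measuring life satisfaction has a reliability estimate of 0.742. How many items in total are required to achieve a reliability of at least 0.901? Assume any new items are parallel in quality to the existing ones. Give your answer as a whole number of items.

241

Rearranging the Spearman-Brown formula for n,
n = r_target (1 − r_old) / [ r_old (1 − r_target) ]
n = 0.901(1 − 0.742) / [0.742(1 − 0.901)]
n = 0.232458 / 0.073458 ≈ 3.1645
Items needed = n × 76 = 3.1645 × 76 ≈ 240.50 → round up to 241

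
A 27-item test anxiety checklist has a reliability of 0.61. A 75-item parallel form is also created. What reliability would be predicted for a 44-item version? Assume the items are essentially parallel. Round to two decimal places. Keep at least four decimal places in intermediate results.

0.72

Only the ratio of lengths matters: n = 44/27 = 1.6296
r_{44} = n·r / (1 + (n − 1)·r) = 0.9941 / 1.3841 ≈ 0.7182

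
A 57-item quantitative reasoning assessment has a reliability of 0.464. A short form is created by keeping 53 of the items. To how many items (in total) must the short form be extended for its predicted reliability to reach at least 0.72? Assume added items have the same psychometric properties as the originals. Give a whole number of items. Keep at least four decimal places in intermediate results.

Short-form reliability: n = 53/57 = 0.9298; r_53 = n·r/(1+(n−1)r) ≈ 0.4460
Length factor from the short form to reach 0.72: n' = 0.72(1 − 0.4460) / [0.4460(1 − 0.72)] ≈ 3.1941
Total items = 3.1941 × 53 = 169.29, rounded up to 170.

170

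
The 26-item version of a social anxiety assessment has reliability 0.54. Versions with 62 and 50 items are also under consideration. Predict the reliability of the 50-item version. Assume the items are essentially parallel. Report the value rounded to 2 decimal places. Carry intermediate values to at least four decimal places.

The 62-item form is not needed; work directly from the 26-item form with n = 50/26 = 1.9231.
r_{50} = n·r / (1 + (n − 1)·r) = 1.0385 / 1.4985 ≈ 0.6930

0.69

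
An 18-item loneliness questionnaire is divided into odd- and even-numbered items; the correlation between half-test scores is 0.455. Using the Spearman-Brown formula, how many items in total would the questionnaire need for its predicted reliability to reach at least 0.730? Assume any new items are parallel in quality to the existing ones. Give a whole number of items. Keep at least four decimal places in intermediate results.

r_full = 2(0.455)/(1 + 0.455) = 0.6254
n = r_tgt(1 − r_full) / [r_full(1 − r_tgt)] = 0.730 × 0.3746 / (0.6254 × 0.270) ≈ 1.6195
Required items = 1.6195 × 18 = 29.15, so 30 items.

30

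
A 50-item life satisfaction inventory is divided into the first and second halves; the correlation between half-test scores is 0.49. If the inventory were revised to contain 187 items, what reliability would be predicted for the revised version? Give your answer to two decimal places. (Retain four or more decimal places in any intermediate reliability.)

0.88

First correct the split-half correlation to full-test reliability: r_full = 2 × 0.49 / (1 + 0.49) ≈ 0.6577
Then adjust to 187 items: n = 187/50 = 3.7400
r_new = n·r_full / (1 + (n − 1)·r_full) = 2.4598 / 2.8021 ≈ 0.8778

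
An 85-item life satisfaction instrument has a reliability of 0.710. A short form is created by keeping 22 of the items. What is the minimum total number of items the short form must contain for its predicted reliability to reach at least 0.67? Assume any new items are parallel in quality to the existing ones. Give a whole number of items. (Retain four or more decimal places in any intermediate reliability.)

Short-form reliability: n = 22/85 = 0.2588; r_22 = n·r/(1+(n−1)r) ≈ 0.3879
Length factor from the short form to reach 0.67: n' = 0.67(1 − 0.3879) / [0.3879(1 − 0.67)] ≈ 3.2038
Total items = 3.2038 × 22 = 70.48, rounded up to 71.

71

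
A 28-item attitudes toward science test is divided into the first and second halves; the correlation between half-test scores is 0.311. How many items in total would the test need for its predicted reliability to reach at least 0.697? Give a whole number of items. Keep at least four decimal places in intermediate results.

72

Corrected full-test reliability: r_full = 2 × 0.311 / (1 + 0.311) ≈ 0.4744
Solve Spearman-Brown for n: n = 0.697(1 − 0.4744) / [0.4744(1 − 0.697)] = 2.5486
Required items = 2.5486 × 28 = 71.36, so 72 items.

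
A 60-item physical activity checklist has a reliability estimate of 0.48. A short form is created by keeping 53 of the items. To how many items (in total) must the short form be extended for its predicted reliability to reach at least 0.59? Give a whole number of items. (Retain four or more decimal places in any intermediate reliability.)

Short-form reliability: n = 53/60 = 0.8833; r_53 = n·r/(1+(n−1)r) ≈ 0.4491
Then solve for n' with r_old = 0.4491, r_target = 0.59: n' = 0.59(1 − 0.4491)/[0.4491(1 − 0.59)] = 1.7652
Items = 1.7652 × 53 ≈ 93.56 → 94

94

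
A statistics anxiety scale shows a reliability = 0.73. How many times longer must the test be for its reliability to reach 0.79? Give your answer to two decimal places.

1.39

Rearranging the Spearman-Brown formula for n,
n = r*(1 − r) / [ r (1 − r*) ]
n = 0.79(1 − 0.73) / [0.73(1 − 0.79)]
n = 0.2133 / 0.1533 ≈ 1.3914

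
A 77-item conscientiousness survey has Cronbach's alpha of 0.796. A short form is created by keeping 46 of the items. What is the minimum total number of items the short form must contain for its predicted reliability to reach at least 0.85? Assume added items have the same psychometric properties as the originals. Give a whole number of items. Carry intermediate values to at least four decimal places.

Short-form reliability: n = 46/77 = 0.5974; r_46 = n·r/(1+(n−1)r) ≈ 0.6998
Length factor from the short form to reach 0.85: n' = 0.85(1 − 0.6998) / [0.6998(1 − 0.85)] ≈ 2.4309
Items = 2.4309 × 46 ≈ 111.82 → 112

112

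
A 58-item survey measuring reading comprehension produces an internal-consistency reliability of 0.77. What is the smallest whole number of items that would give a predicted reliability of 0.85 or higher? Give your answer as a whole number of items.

99

Spearman-Brown solved for the length factor n:
n = r_target (1 − r_old) / [ r_old (1 − r_target) ]
n = 0.85 × (1 − 0.77) / [ 0.77 × (1 − 0.85) ]
n = 0.1955 / 0.1155 ≈ 1.6926
So the test needs 1.6926 × 58 ≈ 98.17 items; rounding up, 99.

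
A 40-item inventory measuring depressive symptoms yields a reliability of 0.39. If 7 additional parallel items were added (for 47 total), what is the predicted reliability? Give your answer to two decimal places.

0.43

n = 47/40 = 1.175
r_new = (1.175 × 0.39) / (1 + (1.175 − 1) × 0.39)
r_new = 0.4583 / 1.0682 ≈ 0.4290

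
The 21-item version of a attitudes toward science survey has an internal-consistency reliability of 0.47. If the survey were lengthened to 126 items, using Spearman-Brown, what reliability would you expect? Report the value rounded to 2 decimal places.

0.84

The new length is 126/21 = 6 times the old.
r_new = 6·0.47 / [1 + (6 − 1)·0.47]
     = 2.8200 / 3.3500 = 0.8418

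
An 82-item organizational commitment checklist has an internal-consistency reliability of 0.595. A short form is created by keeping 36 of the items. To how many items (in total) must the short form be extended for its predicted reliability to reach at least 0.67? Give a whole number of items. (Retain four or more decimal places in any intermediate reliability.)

First, r for the 36-item form: n = 36/82 = 0.4390, so r_36 = 0.4390·0.595/(1 + (0.4390 − 1)·0.595) = 0.3921
Length factor from the short form to reach 0.67: n' = 0.67(1 − 0.3921) / [0.3921(1 − 0.67)] ≈ 3.1477
Items = 3.1477 × 36 ≈ 113.32 → 114

114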